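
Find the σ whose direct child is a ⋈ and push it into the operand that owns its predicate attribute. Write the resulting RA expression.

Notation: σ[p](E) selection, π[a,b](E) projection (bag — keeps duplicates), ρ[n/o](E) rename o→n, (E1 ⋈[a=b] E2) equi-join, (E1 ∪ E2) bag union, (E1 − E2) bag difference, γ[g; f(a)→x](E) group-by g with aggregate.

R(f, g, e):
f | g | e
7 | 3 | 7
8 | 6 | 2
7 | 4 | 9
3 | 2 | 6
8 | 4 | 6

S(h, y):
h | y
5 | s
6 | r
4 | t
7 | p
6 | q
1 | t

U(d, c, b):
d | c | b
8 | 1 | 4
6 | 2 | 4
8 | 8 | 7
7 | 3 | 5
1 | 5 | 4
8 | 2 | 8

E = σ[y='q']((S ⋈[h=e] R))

σ filters on y, owned by the left side.
E' = (σ[y='q'](S) ⋈[h=e] R)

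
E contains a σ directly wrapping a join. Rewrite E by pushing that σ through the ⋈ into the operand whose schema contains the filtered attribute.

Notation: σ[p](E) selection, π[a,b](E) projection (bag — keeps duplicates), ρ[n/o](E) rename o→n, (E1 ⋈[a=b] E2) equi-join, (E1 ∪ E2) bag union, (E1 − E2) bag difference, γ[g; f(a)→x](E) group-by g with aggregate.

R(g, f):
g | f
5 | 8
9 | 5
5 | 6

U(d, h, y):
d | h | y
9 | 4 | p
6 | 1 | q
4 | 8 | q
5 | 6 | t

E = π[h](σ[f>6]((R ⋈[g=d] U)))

σ filters on f, owned by the left side.
E' = π[h]((σ[f>6](R) ⋈[g=d] U))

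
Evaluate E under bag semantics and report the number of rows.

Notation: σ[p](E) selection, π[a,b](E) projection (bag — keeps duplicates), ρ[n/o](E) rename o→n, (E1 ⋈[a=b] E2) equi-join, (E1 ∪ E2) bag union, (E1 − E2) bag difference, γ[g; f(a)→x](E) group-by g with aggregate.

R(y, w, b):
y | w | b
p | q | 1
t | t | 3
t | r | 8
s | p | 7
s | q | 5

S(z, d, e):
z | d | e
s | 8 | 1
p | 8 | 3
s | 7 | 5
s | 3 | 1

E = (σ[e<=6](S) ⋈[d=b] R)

Row counts bottom-up:
  S → 4
  σ[e<=6](S) → 4
  R → 5
  (σ[e<=6](S) ⋈[d=b] R) → 4

|E| = 4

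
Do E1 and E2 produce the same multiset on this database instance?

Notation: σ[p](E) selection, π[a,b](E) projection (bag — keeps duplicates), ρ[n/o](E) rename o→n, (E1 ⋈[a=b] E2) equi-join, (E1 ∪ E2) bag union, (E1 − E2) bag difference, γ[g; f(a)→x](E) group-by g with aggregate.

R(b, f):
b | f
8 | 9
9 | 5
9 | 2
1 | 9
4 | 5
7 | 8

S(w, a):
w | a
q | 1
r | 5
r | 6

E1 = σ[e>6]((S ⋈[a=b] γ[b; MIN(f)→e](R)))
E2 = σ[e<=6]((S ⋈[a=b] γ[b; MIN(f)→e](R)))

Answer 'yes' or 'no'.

E1 row counts bottom-up:
  S → 3
  R → 6
  γ[b; MIN(f)→e](R) → 5
  (S ⋈[a=b] γ[b; MIN(f)→e](R)) → 1
  σ[e>6]((S ⋈[a=b] γ[b; MIN(f)→e](R))) → 1
E2 row counts bottom-up:
  S → 3
  R → 6
  γ[b; MIN(f)→e](R) → 5
  (S ⋈[a=b] γ[b; MIN(f)→e](R)) → 1
  σ[e<=6]((S ⋈[a=b] γ[b; MIN(f)→e](R))) → 0

E1 result:
w | a | b | e
q | 1 | 1 | 9
E2 result:
w | a | b | e
(0 rows)
Witness: ('q', 1, 1, 9) appears 1× in E1 but 0× in E2.

no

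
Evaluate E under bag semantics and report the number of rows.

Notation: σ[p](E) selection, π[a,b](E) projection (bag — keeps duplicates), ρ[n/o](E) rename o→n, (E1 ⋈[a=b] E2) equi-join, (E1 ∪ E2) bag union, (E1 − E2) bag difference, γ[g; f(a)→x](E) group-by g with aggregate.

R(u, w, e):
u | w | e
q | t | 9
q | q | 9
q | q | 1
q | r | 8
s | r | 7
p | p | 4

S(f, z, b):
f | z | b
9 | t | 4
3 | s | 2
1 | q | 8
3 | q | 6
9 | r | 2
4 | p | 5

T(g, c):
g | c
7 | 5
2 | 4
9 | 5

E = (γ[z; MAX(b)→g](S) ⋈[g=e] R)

Row counts bottom-up:
  S → 6
  γ[z; MAX(b)→g](S) → 5
  R → 6
  (γ[z; MAX(b)→g](S) ⋈[g=e] R) → 2

|E| = 2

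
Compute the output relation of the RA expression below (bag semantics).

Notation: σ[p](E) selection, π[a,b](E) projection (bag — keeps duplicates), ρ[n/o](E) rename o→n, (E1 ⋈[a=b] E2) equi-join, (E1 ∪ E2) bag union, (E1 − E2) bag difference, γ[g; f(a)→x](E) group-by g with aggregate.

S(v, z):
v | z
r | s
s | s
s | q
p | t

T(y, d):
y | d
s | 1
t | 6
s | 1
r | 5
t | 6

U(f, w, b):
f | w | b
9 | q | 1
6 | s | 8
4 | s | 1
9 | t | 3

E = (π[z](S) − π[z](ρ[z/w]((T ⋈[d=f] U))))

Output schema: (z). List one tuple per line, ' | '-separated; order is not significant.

Stepwise |·|:
  S → 4
  π[z](S) → 4
  T → 5
  U → 4
  (T ⋈[d=f] U) → 2
  ρ[z/w]((T ⋈[d=f] U)) → 2
  π[z](ρ[z/w]((T ⋈[d=f] U))) → 2
  (π[z](S) − π[z](ρ[z/w]((T ⋈[d=f] U)))) → 2

== RESULT ==
z
q
t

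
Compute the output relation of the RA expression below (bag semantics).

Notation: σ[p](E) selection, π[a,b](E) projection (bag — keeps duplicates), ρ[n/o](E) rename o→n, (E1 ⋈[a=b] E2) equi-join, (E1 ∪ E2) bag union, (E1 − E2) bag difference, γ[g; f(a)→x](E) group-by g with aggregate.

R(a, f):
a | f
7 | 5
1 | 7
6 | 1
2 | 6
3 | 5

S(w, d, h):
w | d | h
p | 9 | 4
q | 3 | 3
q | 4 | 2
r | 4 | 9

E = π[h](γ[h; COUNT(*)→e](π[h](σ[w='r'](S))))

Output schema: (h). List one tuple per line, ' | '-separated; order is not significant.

Row counts bottom-up:
  S → 4
  σ[w='r'](S) → 1
  π[h](σ[w='r'](S)) → 1
  γ[h; COUNT(*)→e](π[h](σ[w='r'](S))) → 1
  π[h](γ[h; COUNT(*)→e](π[h](σ[w='r'](S)))) → 1

== RESULT ==
h
9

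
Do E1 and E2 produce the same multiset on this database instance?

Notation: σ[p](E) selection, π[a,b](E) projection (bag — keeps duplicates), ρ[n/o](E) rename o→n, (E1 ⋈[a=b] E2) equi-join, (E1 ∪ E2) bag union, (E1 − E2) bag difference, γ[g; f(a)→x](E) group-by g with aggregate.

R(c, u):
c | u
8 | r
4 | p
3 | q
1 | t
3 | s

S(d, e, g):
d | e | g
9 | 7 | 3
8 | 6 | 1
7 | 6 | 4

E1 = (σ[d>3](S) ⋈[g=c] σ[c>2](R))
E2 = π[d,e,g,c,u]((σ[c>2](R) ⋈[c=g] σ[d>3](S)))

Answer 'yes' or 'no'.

E1 subexpression sizes:
  S → 3
  σ[d>3](S) → 3
  R → 5
  σ[c>2](R) → 4
  (σ[d>3](S) ⋈[g=c] σ[c>2](R)) → 3
E2 subexpression sizes:
  R → 5
  σ[c>2](R) → 4
  S → 3
  σ[d>3](S) → 3
  (σ[c>2](R) ⋈[c=g] σ[d>3](S)) → 3
  π[d,e,g,c,u]((σ[c>2](R) ⋈[c=g] σ[d>3](S))) → 3

E1 and E2 produce the same multiset:
d | e | g | c | u
7 | 6 | 4 | 4 | p
9 | 7 | 3 | 3 | q
9 | 7 | 3 | 3 | s

yes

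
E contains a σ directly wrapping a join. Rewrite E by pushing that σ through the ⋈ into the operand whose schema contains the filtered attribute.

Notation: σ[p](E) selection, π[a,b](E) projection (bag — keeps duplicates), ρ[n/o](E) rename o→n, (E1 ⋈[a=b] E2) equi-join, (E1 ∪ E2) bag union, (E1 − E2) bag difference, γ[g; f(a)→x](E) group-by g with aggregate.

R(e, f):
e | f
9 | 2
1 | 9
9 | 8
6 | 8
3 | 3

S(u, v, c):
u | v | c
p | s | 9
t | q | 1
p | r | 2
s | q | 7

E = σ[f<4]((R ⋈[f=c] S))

σ filters on f, owned by the left side.
E' = (σ[f<4](R) ⋈[f=c] S)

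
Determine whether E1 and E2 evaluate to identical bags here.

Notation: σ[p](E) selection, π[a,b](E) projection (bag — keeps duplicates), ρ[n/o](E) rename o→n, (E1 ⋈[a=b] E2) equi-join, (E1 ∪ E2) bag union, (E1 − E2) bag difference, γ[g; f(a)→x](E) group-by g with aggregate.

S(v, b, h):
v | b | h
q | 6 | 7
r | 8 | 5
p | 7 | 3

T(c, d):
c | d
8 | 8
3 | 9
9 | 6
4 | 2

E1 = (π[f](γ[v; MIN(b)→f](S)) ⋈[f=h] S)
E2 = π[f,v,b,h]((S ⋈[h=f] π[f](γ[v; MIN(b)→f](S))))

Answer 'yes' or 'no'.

E1 subexpression sizes:
  S → 3
  γ[v; MIN(b)→f](S) → 3
  π[f](γ[v; MIN(b)→f](S)) → 3
  S → 3
  (π[f](γ[v; MIN(b)→f](S)) ⋈[f=h] S) → 1
E2 subexpression sizes:
  S → 3
  S → 3
  γ[v; MIN(b)→f](S) → 3
  π[f](γ[v; MIN(b)→f](S)) → 3
  (S ⋈[h=f] π[f](γ[v; MIN(b)→f](S))) → 1
  π[f,v,b,h]((S ⋈[h=f] π[f](γ[v; MIN(b)→f](S)))) → 1

E1 and E2 produce the same multiset:
f | v | b | h
7 | q | 6 | 7

yes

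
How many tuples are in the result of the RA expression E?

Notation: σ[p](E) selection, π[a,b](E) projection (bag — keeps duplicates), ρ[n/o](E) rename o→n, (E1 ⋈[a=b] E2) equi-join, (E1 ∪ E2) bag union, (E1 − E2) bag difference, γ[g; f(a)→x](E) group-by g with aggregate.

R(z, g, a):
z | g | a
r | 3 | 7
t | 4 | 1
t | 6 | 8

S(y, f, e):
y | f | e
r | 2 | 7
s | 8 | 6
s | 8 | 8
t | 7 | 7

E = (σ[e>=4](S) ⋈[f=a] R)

Row counts bottom-up:
  S → 4
  σ[e>=4](S) → 4
  R → 3
  (σ[e>=4](S) ⋈[f=a] R) → 3

|E| = 3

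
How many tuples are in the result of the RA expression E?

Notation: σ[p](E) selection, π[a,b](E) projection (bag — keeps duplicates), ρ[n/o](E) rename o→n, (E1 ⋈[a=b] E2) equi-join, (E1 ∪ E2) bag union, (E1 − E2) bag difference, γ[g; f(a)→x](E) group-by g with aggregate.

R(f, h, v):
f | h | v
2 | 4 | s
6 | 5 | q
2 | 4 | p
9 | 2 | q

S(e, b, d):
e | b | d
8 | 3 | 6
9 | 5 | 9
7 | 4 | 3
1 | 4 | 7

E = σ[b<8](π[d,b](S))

Row counts bottom-up:
  S → 4
  π[d,b](S) → 4
  σ[b<8](π[d,b](S)) → 4

|E| = 4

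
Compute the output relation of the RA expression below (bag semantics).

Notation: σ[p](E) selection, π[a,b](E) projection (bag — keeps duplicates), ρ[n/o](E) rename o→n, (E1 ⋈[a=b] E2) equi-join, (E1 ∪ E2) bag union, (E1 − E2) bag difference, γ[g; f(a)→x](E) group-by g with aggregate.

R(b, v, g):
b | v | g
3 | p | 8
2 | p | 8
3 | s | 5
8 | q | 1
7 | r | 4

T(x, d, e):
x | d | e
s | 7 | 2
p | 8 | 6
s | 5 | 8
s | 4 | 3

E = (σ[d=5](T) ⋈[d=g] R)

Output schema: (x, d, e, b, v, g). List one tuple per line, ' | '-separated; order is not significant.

Stepwise |·|:
  T → 4
  σ[d=5](T) → 1
  R → 5
  (σ[d=5](T) ⋈[d=g] R) → 1

== RESULT ==
x | d | e | b | v | g
s | 5 | 8 | 3 | s | 5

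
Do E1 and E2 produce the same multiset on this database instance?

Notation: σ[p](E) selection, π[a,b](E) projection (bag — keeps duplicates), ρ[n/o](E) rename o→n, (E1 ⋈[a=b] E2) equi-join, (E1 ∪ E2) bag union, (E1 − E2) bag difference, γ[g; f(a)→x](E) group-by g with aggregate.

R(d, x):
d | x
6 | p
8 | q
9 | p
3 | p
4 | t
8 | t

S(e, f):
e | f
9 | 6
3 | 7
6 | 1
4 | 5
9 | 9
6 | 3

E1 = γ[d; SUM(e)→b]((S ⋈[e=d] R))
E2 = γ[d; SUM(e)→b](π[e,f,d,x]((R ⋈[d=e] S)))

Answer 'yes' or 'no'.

E1 row counts bottom-up:
  S → 6
  R → 6
  (S ⋈[e=d] R) → 6
  γ[d; SUM(e)→b]((S ⋈[e=d] R)) → 4
E2 row counts bottom-up:
  R → 6
  S → 6
  (R ⋈[d=e] S) → 6
  π[e,f,d,x]((R ⋈[d=e] S)) → 6
  γ[d; SUM(e)→b](π[e,f,d,x]((R ⋈[d=e] S))) → 4

E1 and E2 produce the same multiset:
d | b
3 | 3
4 | 4
6 | 12
9 | 18

yes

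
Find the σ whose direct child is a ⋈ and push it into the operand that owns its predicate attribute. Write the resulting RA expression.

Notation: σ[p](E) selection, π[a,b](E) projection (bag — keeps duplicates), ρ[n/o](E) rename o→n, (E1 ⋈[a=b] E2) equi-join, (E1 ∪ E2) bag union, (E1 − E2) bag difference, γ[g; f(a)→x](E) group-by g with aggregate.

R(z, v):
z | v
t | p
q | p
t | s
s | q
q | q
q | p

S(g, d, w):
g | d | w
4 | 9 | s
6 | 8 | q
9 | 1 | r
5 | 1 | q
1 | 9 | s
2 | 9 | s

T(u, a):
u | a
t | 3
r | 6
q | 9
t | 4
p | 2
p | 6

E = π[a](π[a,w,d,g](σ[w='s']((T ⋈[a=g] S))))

σ filters on w, owned by the right side.
E' = π[a](π[a,w,d,g]((T ⋈[a=g] σ[w='s'](S))))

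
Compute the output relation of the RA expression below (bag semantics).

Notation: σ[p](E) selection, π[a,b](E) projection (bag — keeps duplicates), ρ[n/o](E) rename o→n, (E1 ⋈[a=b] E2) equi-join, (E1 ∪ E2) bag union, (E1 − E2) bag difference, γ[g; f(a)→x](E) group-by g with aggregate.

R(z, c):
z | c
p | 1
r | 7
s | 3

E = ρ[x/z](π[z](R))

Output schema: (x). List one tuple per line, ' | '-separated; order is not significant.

Row counts bottom-up:
  R → 3
  π[z](R) → 3
  ρ[x/z](π[z](R)) → 3

== RESULT ==
x
p
r
s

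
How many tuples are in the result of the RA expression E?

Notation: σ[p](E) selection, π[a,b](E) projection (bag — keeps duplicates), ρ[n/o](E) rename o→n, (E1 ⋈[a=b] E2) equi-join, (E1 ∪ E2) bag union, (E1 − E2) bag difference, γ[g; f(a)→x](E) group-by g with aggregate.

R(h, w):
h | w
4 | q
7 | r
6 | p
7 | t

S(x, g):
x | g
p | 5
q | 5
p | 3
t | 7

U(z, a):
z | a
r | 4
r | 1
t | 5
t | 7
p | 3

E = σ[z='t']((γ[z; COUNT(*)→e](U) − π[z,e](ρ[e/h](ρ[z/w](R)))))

Stepwise |·|:
  U → 5
  γ[z; COUNT(*)→e](U) → 3
  R → 4
  ρ[z/w](R) → 4
  ρ[e/h](ρ[z/w](R)) → 4
  π[z,e](ρ[e/h](ρ[z/w](R))) → 4
  (γ[z; COUNT(*)→e](U) − π[z,e](ρ[e/h](ρ[z/w](R)))) → 3
  σ[z='t']((γ[z; COUNT(*)→e](U) − π[z,e](ρ[e/h](ρ[z/w](R))))) → 1

|E| = 1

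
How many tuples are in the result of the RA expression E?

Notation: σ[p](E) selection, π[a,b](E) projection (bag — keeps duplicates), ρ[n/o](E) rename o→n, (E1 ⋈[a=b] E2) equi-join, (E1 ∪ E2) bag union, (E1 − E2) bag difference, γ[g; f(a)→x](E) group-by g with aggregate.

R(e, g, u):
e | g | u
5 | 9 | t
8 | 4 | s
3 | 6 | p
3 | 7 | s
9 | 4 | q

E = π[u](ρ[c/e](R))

Row counts bottom-up:
  R → 5
  ρ[c/e](R) → 5
  π[u](ρ[c/e](R)) → 5

|E| = 5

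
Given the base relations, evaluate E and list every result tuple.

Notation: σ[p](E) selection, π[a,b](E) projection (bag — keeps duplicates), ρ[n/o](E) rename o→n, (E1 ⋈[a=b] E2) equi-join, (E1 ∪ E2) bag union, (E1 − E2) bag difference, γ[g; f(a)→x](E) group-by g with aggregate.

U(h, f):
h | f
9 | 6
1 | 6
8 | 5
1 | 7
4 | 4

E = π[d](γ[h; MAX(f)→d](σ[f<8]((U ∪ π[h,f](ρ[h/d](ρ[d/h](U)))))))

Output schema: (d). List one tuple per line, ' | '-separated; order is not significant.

Per-node cardinality:
  U → 5
  U → 5
  ρ[d/h](U) → 5
  ρ[h/d](ρ[d/h](U)) → 5
  π[h,f](ρ[h/d](ρ[d/h](U))) → 5
  (U ∪ π[h,f](ρ[h/d](ρ[d/h](U)))) → 10
  σ[f<8]((U ∪ π[h,f](ρ[h/d](ρ[d/h](U))))) → 10
  γ[h; MAX(f)→d](σ[f<8]((U ∪ π[h,f](ρ[h/d](ρ[d/h](U)))))) → 4
  π[d](γ[h; MAX(f)→d](σ[f<8]((U ∪ π[h,f](ρ[h/d](ρ[d/h](U))))))) → 4

== RESULT ==
d
4
5
6
7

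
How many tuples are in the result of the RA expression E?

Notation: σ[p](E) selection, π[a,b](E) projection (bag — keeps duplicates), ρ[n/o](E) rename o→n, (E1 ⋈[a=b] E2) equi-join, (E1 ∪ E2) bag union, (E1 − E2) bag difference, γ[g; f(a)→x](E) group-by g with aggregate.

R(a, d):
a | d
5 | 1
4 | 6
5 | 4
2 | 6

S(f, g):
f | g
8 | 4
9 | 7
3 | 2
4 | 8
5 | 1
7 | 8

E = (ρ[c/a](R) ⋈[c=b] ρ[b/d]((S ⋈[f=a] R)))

Stepwise |·|:
  R → 4
  ρ[c/a](R) → 4
  S → 6
  R → 4
  (S ⋈[f=a] R) → 3
  ρ[b/d]((S ⋈[f=a] R)) → 3
  (ρ[c/a](R) ⋈[c=b] ρ[b/d]((S ⋈[f=a] R))) → 1

|E| = 1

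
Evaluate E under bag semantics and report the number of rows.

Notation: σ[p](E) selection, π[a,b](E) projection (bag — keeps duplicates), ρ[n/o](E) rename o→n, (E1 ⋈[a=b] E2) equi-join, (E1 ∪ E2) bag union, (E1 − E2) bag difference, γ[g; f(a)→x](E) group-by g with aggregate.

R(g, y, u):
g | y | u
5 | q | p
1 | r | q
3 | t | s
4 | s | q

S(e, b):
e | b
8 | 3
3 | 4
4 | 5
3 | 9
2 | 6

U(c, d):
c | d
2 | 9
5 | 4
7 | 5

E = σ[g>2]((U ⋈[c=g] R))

Row counts bottom-up:
  U → 3
  R → 4
  (U ⋈[c=g] R) → 1
  σ[g>2]((U ⋈[c=g] R)) → 1

|E| = 1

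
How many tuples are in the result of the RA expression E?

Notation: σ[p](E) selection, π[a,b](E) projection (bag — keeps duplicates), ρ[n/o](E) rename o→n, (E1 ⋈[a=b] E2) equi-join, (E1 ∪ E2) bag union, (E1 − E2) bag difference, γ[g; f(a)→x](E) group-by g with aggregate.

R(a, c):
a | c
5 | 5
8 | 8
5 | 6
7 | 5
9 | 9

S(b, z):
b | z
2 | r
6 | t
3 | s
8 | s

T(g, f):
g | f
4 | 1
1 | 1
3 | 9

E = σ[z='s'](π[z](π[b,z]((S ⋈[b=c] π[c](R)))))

Row counts bottom-up:
  S → 4
  R → 5
  π[c](R) → 5
  (S ⋈[b=c] π[c](R)) → 2
  π[b,z]((S ⋈[b=c] π[c](R))) → 2
  π[z](π[b,z]((S ⋈[b=c] π[c](R)))) → 2
  σ[z='s'](π[z](π[b,z]((S ⋈[b=c] π[c](R))))) → 1

|E| = 1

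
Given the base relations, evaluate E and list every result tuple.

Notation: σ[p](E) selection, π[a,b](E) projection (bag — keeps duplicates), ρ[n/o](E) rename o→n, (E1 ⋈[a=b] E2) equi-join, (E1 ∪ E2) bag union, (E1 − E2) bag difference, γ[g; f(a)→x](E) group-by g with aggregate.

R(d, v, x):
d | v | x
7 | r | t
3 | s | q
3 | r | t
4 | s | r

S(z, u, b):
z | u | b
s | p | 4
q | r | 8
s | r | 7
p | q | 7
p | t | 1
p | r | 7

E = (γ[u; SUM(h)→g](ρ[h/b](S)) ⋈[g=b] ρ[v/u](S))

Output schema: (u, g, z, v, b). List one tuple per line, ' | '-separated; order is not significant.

Stepwise |·|:
  S → 6
  ρ[h/b](S) → 6
  γ[u; SUM(h)→g](ρ[h/b](S)) → 4
  S → 6
  ρ[v/u](S) → 6
  (γ[u; SUM(h)→g](ρ[h/b](S)) ⋈[g=b] ρ[v/u](S)) → 5

== RESULT ==
u | g | z | v | b
p | 4 | s | p | 4
q | 7 | p | q | 7
q | 7 | p | r | 7
q | 7 | s | r | 7
t | 1 | p | t | 1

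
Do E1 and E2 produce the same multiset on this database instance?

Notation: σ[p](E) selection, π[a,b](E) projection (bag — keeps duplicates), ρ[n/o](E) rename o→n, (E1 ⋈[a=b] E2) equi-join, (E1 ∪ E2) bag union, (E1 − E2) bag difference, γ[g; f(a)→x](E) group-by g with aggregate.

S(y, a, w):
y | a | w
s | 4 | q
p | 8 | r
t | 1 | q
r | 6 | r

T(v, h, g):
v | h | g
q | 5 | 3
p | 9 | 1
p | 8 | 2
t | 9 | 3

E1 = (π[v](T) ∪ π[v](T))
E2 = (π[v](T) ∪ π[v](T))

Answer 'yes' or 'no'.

E1 stepwise |·|:
  T → 4
  π[v](T) → 4
  T → 4
  π[v](T) → 4
  (π[v](T) ∪ π[v](T)) → 8
E2 stepwise |·|:
  T → 4
  π[v](T) → 4
  T → 4
  π[v](T) → 4
  (π[v](T) ∪ π[v](T)) → 8

E1 and E2 produce the same multiset:
v
p
p
p
p
q
q
t
t

yes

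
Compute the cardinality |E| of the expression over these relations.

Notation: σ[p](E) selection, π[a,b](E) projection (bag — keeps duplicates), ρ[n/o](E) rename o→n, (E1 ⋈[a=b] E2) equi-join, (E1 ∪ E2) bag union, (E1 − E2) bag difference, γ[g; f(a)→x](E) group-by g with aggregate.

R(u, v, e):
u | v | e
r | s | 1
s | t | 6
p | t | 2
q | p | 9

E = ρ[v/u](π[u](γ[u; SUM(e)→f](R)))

Per-node cardinality:
  R → 4
  γ[u; SUM(e)→f](R) → 4
  π[u](γ[u; SUM(e)→f](R)) → 4
  ρ[v/u](π[u](γ[u; SUM(e)→f](R))) → 4

|E| = 4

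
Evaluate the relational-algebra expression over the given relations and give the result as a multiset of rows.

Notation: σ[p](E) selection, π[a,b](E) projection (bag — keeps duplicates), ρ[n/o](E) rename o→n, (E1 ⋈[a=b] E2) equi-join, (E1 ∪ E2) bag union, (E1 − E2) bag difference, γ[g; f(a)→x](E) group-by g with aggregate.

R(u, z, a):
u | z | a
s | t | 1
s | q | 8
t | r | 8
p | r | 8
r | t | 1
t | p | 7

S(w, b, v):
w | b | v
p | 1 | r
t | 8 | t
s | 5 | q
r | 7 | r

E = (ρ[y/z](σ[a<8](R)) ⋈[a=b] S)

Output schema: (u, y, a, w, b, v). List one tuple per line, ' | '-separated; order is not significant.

Per-node cardinality:
  R → 6
  σ[a<8](R) → 3
  ρ[y/z](σ[a<8](R)) → 3
  S → 4
  (ρ[y/z](σ[a<8](R)) ⋈[a=b] S) → 3

== RESULT ==
u | y | a | w | b | v
r | t | 1 | p | 1 | r
s | t | 1 | p | 1 | r
t | p | 7 | r | 7 | r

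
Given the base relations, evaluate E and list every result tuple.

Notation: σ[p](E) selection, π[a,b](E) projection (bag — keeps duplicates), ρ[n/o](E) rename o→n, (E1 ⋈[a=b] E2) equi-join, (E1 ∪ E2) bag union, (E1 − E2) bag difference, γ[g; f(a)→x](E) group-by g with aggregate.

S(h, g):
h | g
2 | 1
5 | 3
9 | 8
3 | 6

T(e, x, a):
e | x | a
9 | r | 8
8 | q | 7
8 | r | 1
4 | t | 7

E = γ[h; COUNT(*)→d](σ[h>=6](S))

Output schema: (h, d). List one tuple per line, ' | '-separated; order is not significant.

Stepwise |·|:
  S → 4
  σ[h>=6](S) → 1
  γ[h; COUNT(*)→d](σ[h>=6](S)) → 1

== RESULT ==
h | d
9 | 1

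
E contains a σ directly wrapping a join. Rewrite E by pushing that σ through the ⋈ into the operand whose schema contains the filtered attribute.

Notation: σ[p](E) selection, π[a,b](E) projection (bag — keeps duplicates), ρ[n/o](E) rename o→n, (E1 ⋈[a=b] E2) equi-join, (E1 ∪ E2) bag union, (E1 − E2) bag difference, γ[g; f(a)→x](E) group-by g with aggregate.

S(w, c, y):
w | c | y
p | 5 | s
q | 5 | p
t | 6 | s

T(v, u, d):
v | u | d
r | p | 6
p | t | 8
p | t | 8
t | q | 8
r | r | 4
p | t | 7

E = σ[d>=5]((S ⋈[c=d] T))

σ filters on d, owned by the right side.
E' = (S ⋈[c=d] σ[d>=5](T))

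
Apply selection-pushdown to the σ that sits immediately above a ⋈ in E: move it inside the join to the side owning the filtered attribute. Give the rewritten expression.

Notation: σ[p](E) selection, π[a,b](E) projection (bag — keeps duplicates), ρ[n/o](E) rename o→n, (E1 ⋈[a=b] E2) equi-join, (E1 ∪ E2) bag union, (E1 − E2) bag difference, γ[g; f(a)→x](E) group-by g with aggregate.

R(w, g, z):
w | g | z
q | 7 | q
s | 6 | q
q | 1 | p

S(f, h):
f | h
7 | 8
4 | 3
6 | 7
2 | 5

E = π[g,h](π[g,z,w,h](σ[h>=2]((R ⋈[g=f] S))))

σ filters on h, owned by the right side.
E' = π[g,h](π[g,z,w,h]((R ⋈[g=f] σ[h>=2](S))))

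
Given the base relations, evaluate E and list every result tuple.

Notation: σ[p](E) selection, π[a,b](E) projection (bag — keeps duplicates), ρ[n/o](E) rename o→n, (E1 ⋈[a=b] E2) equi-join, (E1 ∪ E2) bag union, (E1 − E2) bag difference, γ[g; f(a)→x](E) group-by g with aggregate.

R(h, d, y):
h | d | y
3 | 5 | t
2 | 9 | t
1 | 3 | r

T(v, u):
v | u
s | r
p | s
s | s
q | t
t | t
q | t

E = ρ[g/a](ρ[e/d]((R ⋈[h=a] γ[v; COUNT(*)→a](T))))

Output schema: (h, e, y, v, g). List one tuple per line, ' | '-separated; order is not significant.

Per-node cardinality:
  R → 3
  T → 6
  γ[v; COUNT(*)→a](T) → 4
  (R ⋈[h=a] γ[v; COUNT(*)→a](T)) → 4
  ρ[e/d]((R ⋈[h=a] γ[v; COUNT(*)→a](T))) → 4
  ρ[g/a](ρ[e/d]((R ⋈[h=a] γ[v; COUNT(*)→a](T)))) → 4

== RESULT ==
h | e | y | v | g
1 | 3 | r | p | 1
1 | 3 | r | t | 1
2 | 9 | t | q | 2
2 | 9 | t | s | 2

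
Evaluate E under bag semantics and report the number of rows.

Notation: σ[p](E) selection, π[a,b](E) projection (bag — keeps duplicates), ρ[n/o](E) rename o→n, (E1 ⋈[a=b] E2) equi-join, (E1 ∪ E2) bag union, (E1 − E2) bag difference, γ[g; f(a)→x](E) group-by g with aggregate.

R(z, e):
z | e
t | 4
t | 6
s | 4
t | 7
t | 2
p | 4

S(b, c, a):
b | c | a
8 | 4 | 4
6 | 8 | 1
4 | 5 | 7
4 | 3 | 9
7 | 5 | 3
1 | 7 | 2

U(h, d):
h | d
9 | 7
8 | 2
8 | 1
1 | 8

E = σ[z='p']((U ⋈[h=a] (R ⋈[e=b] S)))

Stepwise |·|:
  U → 4
  R → 6
  S → 6
  (R ⋈[e=b] S) → 8
  (U ⋈[h=a] (R ⋈[e=b] S)) → 4
  σ[z='p']((U ⋈[h=a] (R ⋈[e=b] S))) → 1

|E| = 1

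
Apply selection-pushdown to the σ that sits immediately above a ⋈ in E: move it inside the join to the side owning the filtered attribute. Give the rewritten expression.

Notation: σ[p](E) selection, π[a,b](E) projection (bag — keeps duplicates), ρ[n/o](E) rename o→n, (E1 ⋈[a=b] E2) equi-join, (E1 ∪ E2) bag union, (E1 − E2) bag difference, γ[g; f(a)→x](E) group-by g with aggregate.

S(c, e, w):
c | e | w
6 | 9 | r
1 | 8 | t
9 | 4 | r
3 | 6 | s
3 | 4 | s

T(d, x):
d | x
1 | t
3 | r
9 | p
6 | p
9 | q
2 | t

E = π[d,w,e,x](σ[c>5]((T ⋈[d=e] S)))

σ filters on c, owned by the right side.
E' = π[d,w,e,x]((T ⋈[d=e] σ[c>5](S)))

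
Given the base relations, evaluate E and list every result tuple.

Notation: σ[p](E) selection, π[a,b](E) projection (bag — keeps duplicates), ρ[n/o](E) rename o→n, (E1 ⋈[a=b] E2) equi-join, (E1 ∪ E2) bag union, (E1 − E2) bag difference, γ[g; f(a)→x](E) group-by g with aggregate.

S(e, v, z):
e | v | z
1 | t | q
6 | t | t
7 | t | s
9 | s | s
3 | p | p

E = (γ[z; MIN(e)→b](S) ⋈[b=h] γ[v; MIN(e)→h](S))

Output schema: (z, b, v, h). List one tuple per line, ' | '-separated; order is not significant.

Row counts bottom-up:
  S → 5
  γ[z; MIN(e)→b](S) → 4
  S → 5
  γ[v; MIN(e)→h](S) → 3
  (γ[z; MIN(e)→b](S) ⋈[b=h] γ[v; MIN(e)→h](S)) → 2

== RESULT ==
z | b | v | h
p | 3 | p | 3
q | 1 | t | 1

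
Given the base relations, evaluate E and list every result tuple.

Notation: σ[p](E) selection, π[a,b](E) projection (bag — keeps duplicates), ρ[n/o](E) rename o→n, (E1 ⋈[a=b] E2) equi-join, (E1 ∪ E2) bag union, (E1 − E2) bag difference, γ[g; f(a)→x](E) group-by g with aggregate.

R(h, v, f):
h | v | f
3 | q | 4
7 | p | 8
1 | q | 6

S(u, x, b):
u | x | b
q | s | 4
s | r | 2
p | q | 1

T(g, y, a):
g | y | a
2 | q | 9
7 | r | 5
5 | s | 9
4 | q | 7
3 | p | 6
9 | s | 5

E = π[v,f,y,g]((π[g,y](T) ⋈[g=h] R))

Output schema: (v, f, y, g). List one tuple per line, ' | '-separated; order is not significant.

Stepwise |·|:
  T → 6
  π[g,y](T) → 6
  R → 3
  (π[g,y](T) ⋈[g=h] R) → 2
  π[v,f,y,g]((π[g,y](T) ⋈[g=h] R)) → 2

== RESULT ==
v | f | y | g
p | 8 | r | 7
q | 4 | p | 3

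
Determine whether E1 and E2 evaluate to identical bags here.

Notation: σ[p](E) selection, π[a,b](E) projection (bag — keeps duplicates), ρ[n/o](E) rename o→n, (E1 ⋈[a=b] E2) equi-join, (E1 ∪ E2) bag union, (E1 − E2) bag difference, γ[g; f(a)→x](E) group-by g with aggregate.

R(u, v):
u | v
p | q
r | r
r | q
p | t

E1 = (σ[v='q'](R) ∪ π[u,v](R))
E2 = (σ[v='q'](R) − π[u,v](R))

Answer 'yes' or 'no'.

E1 subexpression sizes:
  R → 4
  σ[v='q'](R) → 2
  R → 4
  π[u,v](R) → 4
  (σ[v='q'](R) ∪ π[u,v](R)) → 6
E2 subexpression sizes:
  R → 4
  σ[v='q'](R) → 2
  R → 4
  π[u,v](R) → 4
  (σ[v='q'](R) − π[u,v](R)) → 0

E1 result:
u | v
p | q
p | q
p | t
r | q
r | q
r | r
E2 result:
u | v
(0 rows)
Witness: ('r', 'q') appears 2× in E1 but 0× in E2.

no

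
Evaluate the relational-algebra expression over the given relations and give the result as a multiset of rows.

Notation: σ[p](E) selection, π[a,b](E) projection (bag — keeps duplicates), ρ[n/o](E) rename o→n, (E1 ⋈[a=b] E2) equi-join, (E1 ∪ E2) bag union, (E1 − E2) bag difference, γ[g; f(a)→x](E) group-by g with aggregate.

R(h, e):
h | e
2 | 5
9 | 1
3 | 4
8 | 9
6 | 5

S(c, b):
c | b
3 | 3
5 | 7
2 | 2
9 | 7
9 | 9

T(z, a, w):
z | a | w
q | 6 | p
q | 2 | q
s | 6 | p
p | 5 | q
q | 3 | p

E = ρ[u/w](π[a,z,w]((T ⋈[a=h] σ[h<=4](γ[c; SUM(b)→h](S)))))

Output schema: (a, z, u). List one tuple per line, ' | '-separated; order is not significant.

Row counts bottom-up:
  T → 5
  S → 5
  γ[c; SUM(b)→h](S) → 4
  σ[h<=4](γ[c; SUM(b)→h](S)) → 2
  (T ⋈[a=h] σ[h<=4](γ[c; SUM(b)→h](S))) → 2
  π[a,z,w]((T ⋈[a=h] σ[h<=4](γ[c; SUM(b)→h](S)))) → 2
  ρ[u/w](π[a,z,w]((T ⋈[a=h] σ[h<=4](γ[c; SUM(b)→h](S))))) → 2

== RESULT ==
a | z | u
2 | q | q
3 | q | p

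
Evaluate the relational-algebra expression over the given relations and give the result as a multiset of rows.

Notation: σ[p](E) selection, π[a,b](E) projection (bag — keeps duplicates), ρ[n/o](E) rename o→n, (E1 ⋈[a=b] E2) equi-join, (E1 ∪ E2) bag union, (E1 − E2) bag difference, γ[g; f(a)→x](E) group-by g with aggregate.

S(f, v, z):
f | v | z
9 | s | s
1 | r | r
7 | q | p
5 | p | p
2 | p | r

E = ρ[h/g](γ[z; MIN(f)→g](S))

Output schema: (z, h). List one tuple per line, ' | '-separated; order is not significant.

Subexpression sizes:
  S → 5
  γ[z; MIN(f)→g](S) → 3
  ρ[h/g](γ[z; MIN(f)→g](S)) → 3

== RESULT ==
z | h
p | 5
r | 1
s | 9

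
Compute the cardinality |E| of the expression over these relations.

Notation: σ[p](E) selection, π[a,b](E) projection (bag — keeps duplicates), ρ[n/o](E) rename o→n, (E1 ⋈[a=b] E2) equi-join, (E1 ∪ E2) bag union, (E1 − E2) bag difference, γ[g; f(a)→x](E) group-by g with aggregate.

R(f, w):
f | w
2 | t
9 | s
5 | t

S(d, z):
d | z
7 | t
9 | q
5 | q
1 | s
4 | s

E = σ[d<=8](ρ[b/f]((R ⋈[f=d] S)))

Subexpression sizes:
  R → 3
  S → 5
  (R ⋈[f=d] S) → 2
  ρ[b/f]((R ⋈[f=d] S)) → 2
  σ[d<=8](ρ[b/f]((R ⋈[f=d] S))) → 1

|E| = 1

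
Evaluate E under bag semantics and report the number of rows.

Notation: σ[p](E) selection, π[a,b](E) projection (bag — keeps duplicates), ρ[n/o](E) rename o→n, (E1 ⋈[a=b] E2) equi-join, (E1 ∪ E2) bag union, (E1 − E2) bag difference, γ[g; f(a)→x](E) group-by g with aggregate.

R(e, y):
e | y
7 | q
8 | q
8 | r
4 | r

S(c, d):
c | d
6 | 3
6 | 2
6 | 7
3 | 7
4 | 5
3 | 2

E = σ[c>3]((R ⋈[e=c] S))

Subexpression sizes:
  R → 4
  S → 6
  (R ⋈[e=c] S) → 1
  σ[c>3]((R ⋈[e=c] S)) → 1

|E| = 1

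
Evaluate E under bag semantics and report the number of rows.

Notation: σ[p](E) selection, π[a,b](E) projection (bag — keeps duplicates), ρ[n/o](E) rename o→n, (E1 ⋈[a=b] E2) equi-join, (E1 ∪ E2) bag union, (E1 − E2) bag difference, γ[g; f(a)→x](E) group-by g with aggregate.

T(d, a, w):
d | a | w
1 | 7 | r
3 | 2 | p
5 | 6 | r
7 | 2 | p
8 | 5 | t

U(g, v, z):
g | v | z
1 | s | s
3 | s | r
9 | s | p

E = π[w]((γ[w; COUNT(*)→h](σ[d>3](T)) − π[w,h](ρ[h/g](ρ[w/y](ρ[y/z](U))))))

Row counts bottom-up:
  T → 5
  σ[d>3](T) → 3
  γ[w; COUNT(*)→h](σ[d>3](T)) → 3
  U → 3
  ρ[y/z](U) → 3
  ρ[w/y](ρ[y/z](U)) → 3
  ρ[h/g](ρ[w/y](ρ[y/z](U))) → 3
  π[w,h](ρ[h/g](ρ[w/y](ρ[y/z](U)))) → 3
  (γ[w; COUNT(*)→h](σ[d>3](T)) − π[w,h](ρ[h/g](ρ[w/y](ρ[y/z](U))))) → 3
  π[w]((γ[w; COUNT(*)→h](σ[d>3](T)) − π[w,h](ρ[h/g](ρ[w/y](ρ[y/z](U)))))) → 3

|E| = 3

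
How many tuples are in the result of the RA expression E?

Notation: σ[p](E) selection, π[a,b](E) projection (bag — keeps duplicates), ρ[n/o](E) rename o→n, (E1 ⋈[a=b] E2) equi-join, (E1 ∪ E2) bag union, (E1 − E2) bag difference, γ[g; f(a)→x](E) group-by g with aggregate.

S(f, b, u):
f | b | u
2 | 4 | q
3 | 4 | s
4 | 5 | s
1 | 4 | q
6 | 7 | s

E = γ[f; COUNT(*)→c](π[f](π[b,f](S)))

Per-node cardinality:
  S → 5
  π[b,f](S) → 5
  π[f](π[b,f](S)) → 5
  γ[f; COUNT(*)→c](π[f](π[b,f](S))) → 5

|E| = 5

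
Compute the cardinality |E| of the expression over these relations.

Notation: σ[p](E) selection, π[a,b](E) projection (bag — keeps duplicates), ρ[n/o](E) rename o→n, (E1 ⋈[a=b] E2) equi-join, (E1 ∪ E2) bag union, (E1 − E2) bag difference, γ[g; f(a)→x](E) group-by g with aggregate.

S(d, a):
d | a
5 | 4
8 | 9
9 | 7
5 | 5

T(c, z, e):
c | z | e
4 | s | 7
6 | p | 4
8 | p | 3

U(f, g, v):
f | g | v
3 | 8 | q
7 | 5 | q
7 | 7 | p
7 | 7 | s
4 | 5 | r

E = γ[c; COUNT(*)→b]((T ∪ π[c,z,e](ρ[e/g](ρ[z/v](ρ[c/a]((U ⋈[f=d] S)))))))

Stepwise |·|:
  T → 3
  U → 5
  S → 4
  (U ⋈[f=d] S) → 0
  ρ[c/a]((U ⋈[f=d] S)) → 0
  ρ[z/v](ρ[c/a]((U ⋈[f=d] S))) → 0
  ρ[e/g](ρ[z/v](ρ[c/a]((U ⋈[f=d] S)))) → 0
  π[c,z,e](ρ[e/g](ρ[z/v](ρ[c/a]((U ⋈[f=d] S))))) → 0
  (T ∪ π[c,z,e](ρ[e/g](ρ[z/v](ρ[c/a]((U ⋈[f=d] S)))))) → 3
  γ[c; COUNT(*)→b]((T ∪ π[c,z,e](ρ[e/g](ρ[z/v](ρ[c/a]((U ⋈[f=d] S))))))) → 3

|E| = 3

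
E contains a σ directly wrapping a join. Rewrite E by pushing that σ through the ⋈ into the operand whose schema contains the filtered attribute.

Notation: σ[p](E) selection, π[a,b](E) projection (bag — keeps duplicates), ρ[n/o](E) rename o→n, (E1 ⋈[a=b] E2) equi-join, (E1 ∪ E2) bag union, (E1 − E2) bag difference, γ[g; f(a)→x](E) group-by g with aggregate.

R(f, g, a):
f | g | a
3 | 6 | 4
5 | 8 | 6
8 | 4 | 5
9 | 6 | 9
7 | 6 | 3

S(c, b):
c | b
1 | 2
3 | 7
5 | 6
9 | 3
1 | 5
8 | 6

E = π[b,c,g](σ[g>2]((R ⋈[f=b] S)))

σ filters on g, owned by the left side.
E' = π[b,c,g]((σ[g>2](R) ⋈[f=b] S))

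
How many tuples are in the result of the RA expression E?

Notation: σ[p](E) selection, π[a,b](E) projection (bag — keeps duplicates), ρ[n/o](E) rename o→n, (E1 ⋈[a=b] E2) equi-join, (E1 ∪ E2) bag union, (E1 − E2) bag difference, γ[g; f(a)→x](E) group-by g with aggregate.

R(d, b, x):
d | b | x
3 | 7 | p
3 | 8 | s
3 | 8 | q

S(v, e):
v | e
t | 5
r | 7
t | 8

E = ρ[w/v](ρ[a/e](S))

Stepwise |·|:
  S → 3
  ρ[a/e](S) → 3
  ρ[w/v](ρ[a/e](S)) → 3

|E| = 3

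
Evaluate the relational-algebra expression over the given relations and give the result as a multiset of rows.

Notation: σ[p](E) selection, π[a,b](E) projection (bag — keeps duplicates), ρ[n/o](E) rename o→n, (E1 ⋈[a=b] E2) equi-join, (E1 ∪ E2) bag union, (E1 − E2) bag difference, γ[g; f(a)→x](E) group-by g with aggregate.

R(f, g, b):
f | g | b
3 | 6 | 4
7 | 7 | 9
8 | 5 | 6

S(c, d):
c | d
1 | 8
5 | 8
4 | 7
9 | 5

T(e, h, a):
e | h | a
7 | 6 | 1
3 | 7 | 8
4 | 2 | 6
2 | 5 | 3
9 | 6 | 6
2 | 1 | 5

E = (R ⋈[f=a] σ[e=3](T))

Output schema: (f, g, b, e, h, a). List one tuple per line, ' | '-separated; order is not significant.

Stepwise |·|:
  R → 3
  T → 6
  σ[e=3](T) → 1
  (R ⋈[f=a] σ[e=3](T)) → 1

== RESULT ==
f | g | b | e | h | a
8 | 5 | 6 | 3 | 7 | 8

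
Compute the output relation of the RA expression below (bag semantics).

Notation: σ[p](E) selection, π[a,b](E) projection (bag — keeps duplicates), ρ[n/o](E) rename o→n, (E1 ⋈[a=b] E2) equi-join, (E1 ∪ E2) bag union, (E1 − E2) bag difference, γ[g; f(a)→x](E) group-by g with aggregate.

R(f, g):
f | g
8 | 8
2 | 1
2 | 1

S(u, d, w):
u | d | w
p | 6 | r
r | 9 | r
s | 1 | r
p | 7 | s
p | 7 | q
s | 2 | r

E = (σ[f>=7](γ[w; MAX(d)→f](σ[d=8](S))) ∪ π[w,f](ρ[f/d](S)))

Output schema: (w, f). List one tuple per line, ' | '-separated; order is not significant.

Row counts bottom-up:
  S → 6
  σ[d=8](S) → 0
  γ[w; MAX(d)→f](σ[d=8](S)) → 0
  σ[f>=7](γ[w; MAX(d)→f](σ[d=8](S))) → 0
  S → 6
  ρ[f/d](S) → 6
  π[w,f](ρ[f/d](S)) → 6
  (σ[f>=7](γ[w; MAX(d)→f](σ[d=8](S))) ∪ π[w,f](ρ[f/d](S))) → 6

== RESULT ==
w | f
q | 7
r | 1
r | 2
r | 6
r | 9
s | 7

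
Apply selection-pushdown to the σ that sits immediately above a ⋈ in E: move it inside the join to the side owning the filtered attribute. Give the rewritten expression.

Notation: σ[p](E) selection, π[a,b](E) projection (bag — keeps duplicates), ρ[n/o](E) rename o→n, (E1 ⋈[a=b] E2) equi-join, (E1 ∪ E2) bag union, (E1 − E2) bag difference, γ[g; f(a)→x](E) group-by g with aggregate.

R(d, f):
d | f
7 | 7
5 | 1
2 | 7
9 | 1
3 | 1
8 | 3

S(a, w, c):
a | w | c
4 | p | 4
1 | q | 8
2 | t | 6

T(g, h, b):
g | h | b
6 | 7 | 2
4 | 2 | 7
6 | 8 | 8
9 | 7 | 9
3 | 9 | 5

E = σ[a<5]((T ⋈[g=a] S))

σ filters on a, owned by the right side.
E' = (T ⋈[g=a] σ[a<5](S))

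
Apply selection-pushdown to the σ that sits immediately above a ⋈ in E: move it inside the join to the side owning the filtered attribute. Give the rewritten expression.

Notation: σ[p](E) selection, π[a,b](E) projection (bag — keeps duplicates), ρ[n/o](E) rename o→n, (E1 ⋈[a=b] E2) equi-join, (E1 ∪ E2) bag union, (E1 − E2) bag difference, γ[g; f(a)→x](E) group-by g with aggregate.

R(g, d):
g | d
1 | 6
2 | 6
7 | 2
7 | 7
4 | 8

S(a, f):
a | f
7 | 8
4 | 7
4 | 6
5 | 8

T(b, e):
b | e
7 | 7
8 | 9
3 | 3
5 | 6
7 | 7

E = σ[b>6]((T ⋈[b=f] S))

σ filters on b, owned by the left side.
E' = (σ[b>6](T) ⋈[b=f] S)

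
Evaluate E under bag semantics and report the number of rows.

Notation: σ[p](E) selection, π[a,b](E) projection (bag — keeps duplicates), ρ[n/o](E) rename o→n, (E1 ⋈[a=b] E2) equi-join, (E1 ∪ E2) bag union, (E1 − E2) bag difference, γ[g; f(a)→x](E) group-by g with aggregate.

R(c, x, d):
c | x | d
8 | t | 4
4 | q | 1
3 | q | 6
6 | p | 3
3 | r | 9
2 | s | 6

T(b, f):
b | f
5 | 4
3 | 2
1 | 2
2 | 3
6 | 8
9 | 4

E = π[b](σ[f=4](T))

Row counts bottom-up:
  T → 6
  σ[f=4](T) → 2
  π[b](σ[f=4](T)) → 2

|E| = 2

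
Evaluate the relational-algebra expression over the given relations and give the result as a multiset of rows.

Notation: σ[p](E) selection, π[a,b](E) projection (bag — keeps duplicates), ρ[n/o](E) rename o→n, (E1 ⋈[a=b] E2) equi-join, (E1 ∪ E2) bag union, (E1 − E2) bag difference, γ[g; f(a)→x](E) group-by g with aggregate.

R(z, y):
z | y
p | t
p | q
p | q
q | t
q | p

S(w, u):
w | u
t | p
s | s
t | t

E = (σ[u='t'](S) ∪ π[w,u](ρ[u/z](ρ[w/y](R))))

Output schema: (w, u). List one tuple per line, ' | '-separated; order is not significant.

Stepwise |·|:
  S → 3
  σ[u='t'](S) → 1
  R → 5
  ρ[w/y](R) → 5
  ρ[u/z](ρ[w/y](R)) → 5
  π[w,u](ρ[u/z](ρ[w/y](R))) → 5
  (σ[u='t'](S) ∪ π[w,u](ρ[u/z](ρ[w/y](R)))) → 6

== RESULT ==
w | u
p | q
q | p
q | p
t | p
t | q
t | t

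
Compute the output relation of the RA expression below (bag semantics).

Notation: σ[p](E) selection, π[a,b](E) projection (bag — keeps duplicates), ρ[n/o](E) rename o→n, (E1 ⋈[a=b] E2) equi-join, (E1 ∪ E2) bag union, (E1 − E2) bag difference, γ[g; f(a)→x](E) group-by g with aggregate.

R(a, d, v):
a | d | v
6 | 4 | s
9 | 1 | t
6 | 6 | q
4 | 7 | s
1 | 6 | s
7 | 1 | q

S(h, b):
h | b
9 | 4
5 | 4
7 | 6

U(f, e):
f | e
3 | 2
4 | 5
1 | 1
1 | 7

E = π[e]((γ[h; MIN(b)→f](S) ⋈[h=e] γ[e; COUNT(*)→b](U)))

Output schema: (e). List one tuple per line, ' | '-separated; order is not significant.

Row counts bottom-up:
  S → 3
  γ[h; MIN(b)→f](S) → 3
  U → 4
  γ[e; COUNT(*)→b](U) → 4
  (γ[h; MIN(b)→f](S) ⋈[h=e] γ[e; COUNT(*)→b](U)) → 2
  π[e]((γ[h; MIN(b)→f](S) ⋈[h=e] γ[e; COUNT(*)→b](U))) → 2

== RESULT ==
e
5
7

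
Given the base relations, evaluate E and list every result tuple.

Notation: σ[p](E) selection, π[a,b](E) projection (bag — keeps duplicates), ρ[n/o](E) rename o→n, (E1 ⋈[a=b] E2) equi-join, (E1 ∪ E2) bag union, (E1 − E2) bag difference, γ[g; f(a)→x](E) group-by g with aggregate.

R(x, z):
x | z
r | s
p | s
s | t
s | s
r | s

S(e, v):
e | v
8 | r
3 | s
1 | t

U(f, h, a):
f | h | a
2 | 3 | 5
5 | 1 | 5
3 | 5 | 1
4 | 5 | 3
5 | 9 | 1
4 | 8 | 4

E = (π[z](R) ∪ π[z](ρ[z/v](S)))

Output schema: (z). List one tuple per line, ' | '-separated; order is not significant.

Per-node cardinality:
  R → 5
  π[z](R) → 5
  S → 3
  ρ[z/v](S) → 3
  π[z](ρ[z/v](S)) → 3
  (π[z](R) ∪ π[z](ρ[z/v](S))) → 8

== RESULT ==
z
r
s
s
s
s
s
t
t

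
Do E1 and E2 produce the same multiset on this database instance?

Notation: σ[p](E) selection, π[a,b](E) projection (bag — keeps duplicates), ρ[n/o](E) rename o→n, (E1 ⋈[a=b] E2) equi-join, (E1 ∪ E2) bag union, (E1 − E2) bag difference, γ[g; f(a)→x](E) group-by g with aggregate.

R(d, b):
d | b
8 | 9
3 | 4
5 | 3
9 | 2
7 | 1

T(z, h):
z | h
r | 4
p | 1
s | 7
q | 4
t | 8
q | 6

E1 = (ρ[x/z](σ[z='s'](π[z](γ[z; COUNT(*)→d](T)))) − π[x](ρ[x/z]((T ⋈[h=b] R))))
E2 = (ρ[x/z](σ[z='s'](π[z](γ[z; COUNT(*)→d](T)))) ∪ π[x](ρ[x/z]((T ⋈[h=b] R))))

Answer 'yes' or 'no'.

E1 row counts bottom-up:
  T → 6
  γ[z; COUNT(*)→d](T) → 5
  π[z](γ[z; COUNT(*)→d](T)) → 5
  σ[z='s'](π[z](γ[z; COUNT(*)→d](T))) → 1
  ρ[x/z](σ[z='s'](π[z](γ[z; COUNT(*)→d](T)))) → 1
  T → 6
  R → 5
  (T ⋈[h=b] R) → 3
  ρ[x/z]((T ⋈[h=b] R)) → 3
  π[x](ρ[x/z]((T ⋈[h=b] R))) → 3
  (ρ[x/z](σ[z='s'](π[z](γ[z; COUNT(*)→d](T)))) − π[x](ρ[x/z]((T ⋈[h=b] R)))) → 1
E2 row counts bottom-up:
  T → 6
  γ[z; COUNT(*)→d](T) → 5
  π[z](γ[z; COUNT(*)→d](T)) → 5
  σ[z='s'](π[z](γ[z; COUNT(*)→d](T))) → 1
  ρ[x/z](σ[z='s'](π[z](γ[z; COUNT(*)→d](T)))) → 1
  T → 6
  R → 5
  (T ⋈[h=b] R) → 3
  ρ[x/z]((T ⋈[h=b] R)) → 3
  π[x](ρ[x/z]((T ⋈[h=b] R))) → 3
  (ρ[x/z](σ[z='s'](π[z](γ[z; COUNT(*)→d](T)))) ∪ π[x](ρ[x/z]((T ⋈[h=b] R)))) → 4

E1 result:
x
s
E2 result:
x
p
q
r
s
Witness: ('p',) appears 0× in E1 but 1× in E2.

no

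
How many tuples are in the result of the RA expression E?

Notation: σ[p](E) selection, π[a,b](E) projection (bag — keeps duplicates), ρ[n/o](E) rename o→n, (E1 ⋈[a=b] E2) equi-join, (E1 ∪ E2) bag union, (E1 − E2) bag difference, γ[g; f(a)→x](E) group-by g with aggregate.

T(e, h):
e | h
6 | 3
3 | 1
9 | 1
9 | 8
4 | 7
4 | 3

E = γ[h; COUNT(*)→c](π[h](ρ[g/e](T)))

Subexpression sizes:
  T → 6
  ρ[g/e](T) → 6
  π[h](ρ[g/e](T)) → 6
  γ[h; COUNT(*)→c](π[h](ρ[g/e](T))) → 4

|E| = 4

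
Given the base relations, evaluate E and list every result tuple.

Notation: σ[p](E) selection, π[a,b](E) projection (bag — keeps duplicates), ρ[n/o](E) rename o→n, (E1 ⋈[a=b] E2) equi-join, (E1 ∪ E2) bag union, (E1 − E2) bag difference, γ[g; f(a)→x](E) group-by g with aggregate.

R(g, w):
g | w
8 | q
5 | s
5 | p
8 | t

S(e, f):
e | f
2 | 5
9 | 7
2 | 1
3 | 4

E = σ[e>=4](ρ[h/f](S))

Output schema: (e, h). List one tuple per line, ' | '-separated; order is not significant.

Row counts bottom-up:
  S → 4
  ρ[h/f](S) → 4
  σ[e>=4](ρ[h/f](S)) → 1

== RESULT ==
e | h
9 | 7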